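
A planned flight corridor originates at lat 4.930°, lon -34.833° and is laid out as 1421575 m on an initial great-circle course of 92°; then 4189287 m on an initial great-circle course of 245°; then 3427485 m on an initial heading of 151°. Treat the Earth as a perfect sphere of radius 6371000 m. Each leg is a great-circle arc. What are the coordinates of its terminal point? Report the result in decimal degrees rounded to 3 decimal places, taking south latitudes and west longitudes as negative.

Apply the spherical direct solution leg by leg, carrying full precision between legs.
Leg 1: from (4.930°, -34.833°), δ = 1421575/6371000 = 0.223132 rad, θ = 92° → φ = 4.365°, λ = -22.019°.
Leg 2: from (4.365°, -22.019°), δ = 4189287/6371000 = 0.657556 rad, θ = 245° → φ = -11.379°, λ = -56.423°.
Leg 3: from (-11.379°, -56.423°), δ = 3427485/6371000 = 0.537982 rad, θ = 151° → φ = -37.502°, λ = -38.175°.

latitude -37.502°, longitude -38.175°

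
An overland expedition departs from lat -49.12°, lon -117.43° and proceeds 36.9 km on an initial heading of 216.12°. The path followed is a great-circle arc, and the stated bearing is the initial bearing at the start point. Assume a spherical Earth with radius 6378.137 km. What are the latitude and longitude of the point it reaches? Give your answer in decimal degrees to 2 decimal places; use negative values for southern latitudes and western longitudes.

latitude -49.39°, longitude -117.73°

The arc subtends δ = 36.9/6378.137 = 0.005785 rad at the centre.
With φ₁ = -49.12° = -0.857306 rad and θ = 216.12° = 3.772006 rad:
Destination latitude: φ₂ = arcsin( sin φ₁ cos δ + cos φ₁ sin δ cos θ ) = arcsin(-0.759128) = -49.39°.
Δλ = atan2( sin θ sin δ cos φ₁ , cos δ − sin φ₁ sin φ₂ ) = atan2(-0.002232, 0.426020) = -0.005239 rad = -0.30°.
λ₂ = λ₁ + Δλ = -117.73°.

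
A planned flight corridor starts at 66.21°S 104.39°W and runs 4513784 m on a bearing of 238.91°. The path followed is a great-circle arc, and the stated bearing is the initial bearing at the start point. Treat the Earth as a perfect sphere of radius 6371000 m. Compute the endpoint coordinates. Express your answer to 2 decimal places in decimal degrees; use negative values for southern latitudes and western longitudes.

latitude -56.14°, longitude 165.49°

The arc subtends δ = 4513784/6371000 = 0.708489 rad at the centre.
Converting: φ₁ = -1.155582 rad, θ = 4.169766 rad.
sin φ₂ = sin φ₁ cos δ + cos φ₁ sin δ cos θ = (-0.915030)(0.759346) + (0.403386)(0.650687)(-0.516384) = -0.830364
φ₂ = asin(-0.830364) = -0.979760 rad = -56.14°.
Δλ = atan2( sin θ sin δ cos φ₁ , cos δ − sin φ₁ sin φ₂ ) = atan2(-0.224775, -0.000462) = -1.572851 rad = -90.12°.
λ₂ = -104.39° + -90.12° = -194.51°, normalized to (−180°, 180°] → 165.49°.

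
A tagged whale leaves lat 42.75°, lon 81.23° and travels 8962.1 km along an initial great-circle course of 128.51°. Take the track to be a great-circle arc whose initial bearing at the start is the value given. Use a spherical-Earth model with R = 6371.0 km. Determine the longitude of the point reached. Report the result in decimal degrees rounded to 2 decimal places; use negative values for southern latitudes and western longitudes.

δ = 8962.1/6371 = 1.406702 rad (80.5981°).
Start latitude φ₁ = 0.746128 rad; initial bearing θ = 2.242923 rad.
sin φ₂ = sin φ₁ cos δ + cos φ₁ sin δ cos θ = (0.678801)(0.163359) + (0.734323)(0.986567)(-0.622651) = -0.340197
φ₂ = asin(-0.340197) = -0.347126 rad = -19.89°.
Δλ = atan2( sin θ sin δ cos φ₁ , cos δ − sin φ₁ sin φ₂ ) = atan2(0.566888, 0.394284) = 0.963081 rad = 55.18°.
λ₂ = λ₁ + Δλ = 136.41°.

longitude 136.41°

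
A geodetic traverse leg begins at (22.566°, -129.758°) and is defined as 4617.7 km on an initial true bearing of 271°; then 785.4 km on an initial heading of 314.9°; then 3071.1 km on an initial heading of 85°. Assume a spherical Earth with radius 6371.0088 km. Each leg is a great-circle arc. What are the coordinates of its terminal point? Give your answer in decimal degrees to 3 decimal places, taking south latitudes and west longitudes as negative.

Apply the spherical direct solution leg by leg, carrying full precision between legs.
Leg 1: from (22.566°, -129.758°), δ = 4617.7/6371.0088 = 0.724799 rad, θ = 271° → φ = 17.336°, λ = -173.740°.
Leg 2: from (17.336°, -173.740°), δ = 785.4/6371.0088 = 0.123277 rad, θ = 314.9° → φ = 22.245°, λ = -179.139°.
Leg 3: from (22.245°, -179.139°), δ = 3071.1/6371.0088 = 0.482043 rad, θ = 85° → φ = 21.890°, λ = -149.291°.

latitude 21.890°, longitude -149.291°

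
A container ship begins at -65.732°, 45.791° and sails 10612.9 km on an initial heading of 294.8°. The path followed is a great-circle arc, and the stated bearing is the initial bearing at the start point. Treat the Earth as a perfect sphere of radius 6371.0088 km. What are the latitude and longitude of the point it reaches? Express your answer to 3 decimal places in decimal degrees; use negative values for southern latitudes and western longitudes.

Angular distance δ = d/R = 10612.9 / 6371.0088 = 1.665812 rad.
With φ₁ = -65.732° = -1.147240 rad and θ = 294.8° = 5.145231 rad:
sin φ₂ = sin φ₁ cos δ + cos φ₁ sin δ cos θ = (-0.911633)(-0.094872) + (0.411005)(0.995489)(0.419452) = 0.258108
φ₂ = asin(0.258108) = 0.261063 rad = 14.958°.
For the longitude increment, Δλ = atan2( sin θ sin δ cos φ₁, cos δ − sin φ₁ sin φ₂ ) = atan2(-0.371418, 0.140428) = -69.289°.
λ₂ = λ₁ + Δλ = -23.498°.

latitude 14.958°, longitude -23.498°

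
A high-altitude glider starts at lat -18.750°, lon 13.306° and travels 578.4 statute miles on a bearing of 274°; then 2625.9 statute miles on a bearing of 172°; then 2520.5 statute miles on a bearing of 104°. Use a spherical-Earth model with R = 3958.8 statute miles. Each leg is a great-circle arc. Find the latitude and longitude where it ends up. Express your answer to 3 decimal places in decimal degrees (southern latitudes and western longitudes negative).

Apply the spherical direct solution leg by leg, carrying full precision between legs.
Leg 1: from (-18.750°, 13.306°), δ = 578.4/3958.8 = 0.146105 rad, θ = 274° → φ = -17.963°, λ = 4.524°.
Leg 2: from (-17.963°, 4.524°), δ = 2625.9/3958.8 = 0.663307 rad, θ = 172° → φ = -55.388°, λ = 13.201°.
Leg 3: from (-55.388°, 13.201°), δ = 2520.5/3958.8 = 0.636683 rad, θ = 104° → φ = -48.027°, λ = 72.808°.

latitude -48.027°, longitude 72.808°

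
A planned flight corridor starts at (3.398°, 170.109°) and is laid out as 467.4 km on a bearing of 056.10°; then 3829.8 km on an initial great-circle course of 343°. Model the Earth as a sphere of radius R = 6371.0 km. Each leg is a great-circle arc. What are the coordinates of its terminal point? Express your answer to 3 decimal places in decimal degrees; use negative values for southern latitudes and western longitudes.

Apply the spherical direct solution leg by leg, carrying full precision between legs.
Leg 1: from (3.398°, 170.109°), δ = 467.4/6371 = 0.073364 rad, θ = 56.1° → φ = 5.735°, λ = 173.614°.
Leg 2: from (5.735°, 173.614°), δ = 3829.8/6371 = 0.601130 rad, θ = 343° → φ = 38.357°, λ = 161.441°.

latitude 38.357°, longitude 161.441°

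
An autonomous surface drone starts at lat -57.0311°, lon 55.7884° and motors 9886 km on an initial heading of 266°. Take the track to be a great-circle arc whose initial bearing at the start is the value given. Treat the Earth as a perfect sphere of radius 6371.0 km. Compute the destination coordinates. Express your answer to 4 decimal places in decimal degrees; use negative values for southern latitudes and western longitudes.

latitude -3.0931°, longitude -36.9744°

Angular distance δ = d/R = 9886 / 6371 = 1.551719 rad.
Start latitude φ₁ = -0.995380 rad; initial bearing θ = 4.642576 rad.
Applying the spherical law of cosines for sides, sin φ₂ = sin φ₁ cos δ + cos φ₁ sin δ cos θ = -0.053958, so φ₂ = -3.0931°.
Then Δλ = atan2(-0.542759, -0.026192) = -1.619017 rad, from sin θ sin δ cos φ₁ over cos δ − sin φ₁ sin φ₂.
λ₂ = 55.7884° + -92.7628° = -36.9744°.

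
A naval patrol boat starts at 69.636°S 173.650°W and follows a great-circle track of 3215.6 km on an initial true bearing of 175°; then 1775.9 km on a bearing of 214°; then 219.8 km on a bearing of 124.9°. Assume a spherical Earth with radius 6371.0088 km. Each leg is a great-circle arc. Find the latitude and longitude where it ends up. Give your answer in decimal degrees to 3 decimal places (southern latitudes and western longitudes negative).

Apply the spherical direct solution leg by leg, carrying full precision between legs.
Leg 1: from (-69.636°, -173.650°), δ = 3215.6/6371.0088 = 0.504724 rad, θ = 175° → φ = -81.202°, λ = -9.645°.
Leg 2: from (-81.202°, -9.645°), δ = 1775.9/6371.0088 = 0.278747 rad, θ = 214° → φ = -80.056°, λ = -126.641°.
Leg 3: from (-80.056°, -126.641°), δ = 219.8/6371.0088 = 0.034500 rad, θ = 124.9° → φ = -81.041°, λ = -116.175°.

latitude -81.041°, longitude -116.175°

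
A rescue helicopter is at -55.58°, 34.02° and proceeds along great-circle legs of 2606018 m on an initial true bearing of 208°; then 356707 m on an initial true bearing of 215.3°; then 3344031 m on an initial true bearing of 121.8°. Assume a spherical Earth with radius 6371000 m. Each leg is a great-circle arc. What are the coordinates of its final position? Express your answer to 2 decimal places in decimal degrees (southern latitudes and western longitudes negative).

Apply the spherical direct solution leg by leg, carrying full precision between legs.
Leg 1: from (-55.58°, 34.02°), δ = 2606018/6371000 = 0.409044 rad, θ = 208° → φ = -72.82°, λ = -5.18°.
Leg 2: from (-72.82°, -5.18°), δ = 356707/6371000 = 0.055989 rad, θ = 215.3° → φ = -75.32°, λ = -12.51°.
Leg 3: from (-75.32°, -12.51°), δ = 3344031/6371000 = 0.524883 rad, θ = 121.8° → φ = -64.70°, λ = 82.34°.

latitude -64.70°, longitude 82.34°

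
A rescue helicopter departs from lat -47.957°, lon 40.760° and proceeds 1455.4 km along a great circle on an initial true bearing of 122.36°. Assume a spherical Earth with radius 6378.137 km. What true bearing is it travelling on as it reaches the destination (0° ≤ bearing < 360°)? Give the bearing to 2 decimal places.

δ = 1455.4/6378.137 = 0.228186 rad (13.0741°).
With φ₁ = -47.957° = -0.837008 rad and θ = 122.36° = 2.135585 rad:
sin φ₂ = sin φ₁ cos δ + cos φ₁ sin δ cos θ = (-0.742642)(0.974078) + (0.669688)(0.226211)(-0.535237) = -0.804475
φ₂ = asin(-0.804475) = -0.934792 rad = -53.560°.
Δλ = atan2( sin θ sin δ cos φ₁ , cos δ − sin φ₁ sin φ₂ ) = atan2(0.127964, 0.376641) = 0.327516 rad = 18.765°.
Hence λ₂ = 40.760° + 18.765° = 59.525°.
The forward bearing on arrival equals the back-azimuth from the destination plus 180°.
Back-azimuth from P₂ (-53.56°, 59.53°) to P₁ (-47.96°, 40.76°), with Δλ' = λ₁ − λ₂ = -18.77°: atan2( sin Δλ' cos φ₁ , cos φ₂ sin φ₁ − sin φ₂ cos φ₁ cos Δλ' ) = 287.76°.
Final bearing = (287.76° + 180°) mod 360° = 107.76°.

final bearing 107.76°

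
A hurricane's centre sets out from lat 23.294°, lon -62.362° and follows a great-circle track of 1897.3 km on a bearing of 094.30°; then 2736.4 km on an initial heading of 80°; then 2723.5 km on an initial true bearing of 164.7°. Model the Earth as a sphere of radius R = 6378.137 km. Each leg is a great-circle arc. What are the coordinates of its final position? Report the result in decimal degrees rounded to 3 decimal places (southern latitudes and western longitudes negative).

Apply the spherical direct solution leg by leg, carrying full precision between legs.
Leg 1: from (23.294°, -62.362°), δ = 1897.3/6378.137 = 0.297469 rad, θ = 94.3° → φ = 20.971°, λ = -44.121°.
Leg 2: from (20.971°, -44.121°), δ = 2736.4/6378.137 = 0.429028 rad, θ = 80° → φ = 23.136°, λ = -17.666°.
Leg 3: from (23.136°, -17.666°), δ = 2723.5/6378.137 = 0.427006 rad, θ = 164.7° → φ = -0.556°, λ = -11.392°.

latitude -0.556°, longitude -11.392°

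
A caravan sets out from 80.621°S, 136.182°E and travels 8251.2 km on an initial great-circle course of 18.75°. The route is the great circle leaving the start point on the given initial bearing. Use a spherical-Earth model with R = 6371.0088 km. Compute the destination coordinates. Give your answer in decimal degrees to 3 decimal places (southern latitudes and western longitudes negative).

latitude -6.896°, longitude 154.335°

δ = 8251.2/6371.0088 = 1.295117 rad (74.2047°).
Start latitude φ₁ = -1.407102 rad; initial bearing θ = 0.327249 rad.
sin φ₂ = sin φ₁ cos δ + cos φ₁ sin δ cos θ = (-0.986632)(0.272201) + (0.162964)(0.962240)(0.946930) = -0.120073
φ₂ = asin(-0.120073) = -0.120364 rad = -6.896°.
Δλ = atan2( sin θ sin δ cos φ₁ , cos δ − sin φ₁ sin φ₂ ) = atan2(0.050405, 0.153733) = 0.316830 rad = 18.153°.
λ₂ = λ₁ + Δλ = 154.335°.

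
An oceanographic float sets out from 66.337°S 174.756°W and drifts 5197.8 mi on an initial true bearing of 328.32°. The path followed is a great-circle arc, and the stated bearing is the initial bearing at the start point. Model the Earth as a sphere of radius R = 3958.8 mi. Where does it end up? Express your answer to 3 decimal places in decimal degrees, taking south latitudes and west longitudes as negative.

latitude 5.551°, longitude 154.566°

Central angle δ = d/R = 1.312974 rad.
Start latitude φ₁ = -1.157799 rad; initial bearing θ = 5.730265 rad.
Applying the spherical law of cosines for sides, sin φ₂ = sin φ₁ cos δ + cos φ₁ sin δ cos θ = 0.096725, so φ₂ = 5.551°.
For the longitude increment, Δλ = atan2( sin θ sin δ cos φ₁, cos δ − sin φ₁ sin φ₂ ) = atan2(-0.203815, 0.343568) = -30.678°.
λ₂ = -174.756° + -30.678° = -205.434°, normalized to (−180°, 180°] → 154.566°.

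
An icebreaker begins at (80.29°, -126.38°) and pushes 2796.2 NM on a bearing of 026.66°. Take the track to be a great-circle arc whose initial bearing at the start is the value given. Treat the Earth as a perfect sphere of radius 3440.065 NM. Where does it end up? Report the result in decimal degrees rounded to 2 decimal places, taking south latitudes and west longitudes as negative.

latitude 51.91°, longitude 21.73°

δ = 2796.2/3440.065 = 0.812833 rad (46.5719°).
Start latitude φ₁ = 1.401325 rad; initial bearing θ = 0.465305 rad.
sin φ₂ = sin φ₁ cos δ + cos φ₁ sin δ cos θ = (0.985674)(0.687443) + (0.168661)(0.726238)(0.893685) = 0.787061
φ₂ = asin(0.787061) = 0.906030 rad = 51.91°.
Δλ = atan2( sin θ sin δ cos φ₁ , cos δ − sin φ₁ sin φ₂ ) = atan2(0.054960, -0.088342) = 2.585064 rad = 148.11°.
λ₂ = -126.38° + 148.11° = 21.73°.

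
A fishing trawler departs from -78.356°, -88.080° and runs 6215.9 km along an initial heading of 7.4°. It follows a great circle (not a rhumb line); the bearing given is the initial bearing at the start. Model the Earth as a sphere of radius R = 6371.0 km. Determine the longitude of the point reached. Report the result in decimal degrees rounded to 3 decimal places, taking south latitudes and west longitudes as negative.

longitude -81.449°

Angular distance δ = d/R = 6215.9 / 6371 = 0.975655 rad.
Converting: φ₁ = -1.367570 rad, θ = 0.129154 rad.
Destination latitude: φ₂ = arcsin( sin φ₁ cos δ + cos φ₁ sin δ cos θ ) = arcsin(-0.383351) = -22.541°.
For the longitude increment, Δλ = atan2( sin θ sin δ cos φ₁, cos δ − sin φ₁ sin φ₂ ) = atan2(0.021526, 0.185164) = 6.631°.
Hence λ₂ = -88.080° + 6.631° = -81.449°.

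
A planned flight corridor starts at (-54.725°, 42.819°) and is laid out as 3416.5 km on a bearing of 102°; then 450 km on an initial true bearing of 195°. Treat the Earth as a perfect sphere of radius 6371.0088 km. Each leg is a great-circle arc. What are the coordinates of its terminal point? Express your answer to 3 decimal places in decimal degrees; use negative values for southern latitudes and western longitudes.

Apply the spherical direct solution leg by leg, carrying full precision between legs.
Leg 1: from (-54.725°, 42.819°), δ = 3416.5/6371.0088 = 0.536257 rad, θ = 102° → φ = -49.741°, λ = 93.473°.
Leg 2: from (-49.741°, 93.473°), δ = 450/6371.0088 = 0.070632 rad, θ = 195° → φ = -53.638°, λ = 91.708°.

latitude -53.638°, longitude 91.708°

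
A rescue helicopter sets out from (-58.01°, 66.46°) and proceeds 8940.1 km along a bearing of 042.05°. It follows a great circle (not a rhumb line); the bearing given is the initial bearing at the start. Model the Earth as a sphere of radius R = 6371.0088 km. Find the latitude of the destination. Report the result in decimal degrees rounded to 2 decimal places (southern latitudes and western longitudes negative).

latitude 14.27°

Angular distance δ = d/R = 8940.1 / 6371.0088 = 1.403247 rad.
Start latitude φ₁ = -1.012465 rad; initial bearing θ = 0.733911 rad.
sin φ₂ = sin φ₁ cos δ + cos φ₁ sin δ cos θ = (-0.848141)(0.166766) + (0.529771)(0.985996)(0.742561) = 0.246437
φ₂ = asin(0.246437) = 0.249002 rad = 14.27°.
Then Δλ = atan2(0.349861, 0.375780) = 0.749695 rad, from sin θ sin δ cos φ₁ over cos δ − sin φ₁ sin φ₂.
λ₂ = λ₁ + Δλ = 109.41°.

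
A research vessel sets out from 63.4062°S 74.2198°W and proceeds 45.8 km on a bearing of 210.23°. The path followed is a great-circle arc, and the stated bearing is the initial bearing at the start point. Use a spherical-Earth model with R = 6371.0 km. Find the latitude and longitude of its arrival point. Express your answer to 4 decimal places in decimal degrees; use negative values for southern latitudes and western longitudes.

Central angle δ = d/R = 0.007189 rad.
With φ₁ = -63.4062° = -1.106647 rad and θ = 210.23° = 3.669206 rad:
sin φ₂ = sin φ₁ cos δ + cos φ₁ sin δ cos θ = (-0.894203)(0.999974) + (0.447662)(0.007189)(-0.864011) = -0.896960
φ₂ = asin(-0.896960) = -1.112845 rad = -63.7613°.
Then Δλ = atan2(-0.001620, 0.197910) = -0.008187 rad, from sin θ sin δ cos φ₁ over cos δ − sin φ₁ sin φ₂.
λ₂ = -74.2198° + -0.4691° = -74.6889°.

latitude -63.7613°, longitude -74.6889°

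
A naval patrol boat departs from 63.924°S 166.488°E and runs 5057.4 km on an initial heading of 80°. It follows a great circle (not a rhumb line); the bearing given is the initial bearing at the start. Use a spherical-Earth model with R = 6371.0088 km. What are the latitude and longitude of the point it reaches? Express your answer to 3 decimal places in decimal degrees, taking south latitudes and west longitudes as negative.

latitude -35.123°, longitude -134.361°

The arc subtends δ = 5057.4/6371.0088 = 0.793815 rad at the centre.
Converting: φ₁ = -1.115684 rad, θ = 1.396263 rad.
Applying the spherical law of cosines for sides, sin φ₂ = sin φ₁ cos δ + cos φ₁ sin δ cos θ = -0.575338, so φ₂ = -35.123°.
For the longitude increment, Δλ = atan2( sin θ sin δ cos φ₁, cos δ − sin φ₁ sin φ₂ ) = atan2(0.308661, 0.184355) = 59.151°.
λ₂ = 166.488° + 59.151° = 225.639°, normalized to (−180°, 180°] → -134.361°.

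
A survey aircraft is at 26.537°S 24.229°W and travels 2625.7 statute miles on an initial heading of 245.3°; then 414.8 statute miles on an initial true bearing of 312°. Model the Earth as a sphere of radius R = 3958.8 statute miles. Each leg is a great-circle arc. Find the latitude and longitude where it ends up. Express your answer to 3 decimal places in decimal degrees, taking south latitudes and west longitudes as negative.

latitude -31.476°, longitude -72.929°

Apply the spherical direct solution leg by leg, carrying full precision between legs.
Leg 1: from (-26.537°, -24.229°), δ = 2625.7/3958.8 = 0.663257 rad, θ = 245.3° → φ = -35.607°, λ = -67.700°.
Leg 2: from (-35.607°, -67.700°), δ = 414.8/3958.8 = 0.104779 rad, θ = 312° → φ = -31.476°, λ = -72.929°.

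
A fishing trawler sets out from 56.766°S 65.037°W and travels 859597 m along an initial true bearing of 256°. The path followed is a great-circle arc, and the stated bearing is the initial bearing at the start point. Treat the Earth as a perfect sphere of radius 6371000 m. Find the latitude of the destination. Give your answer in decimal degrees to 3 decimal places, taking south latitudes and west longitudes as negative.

latitude -57.852°

Angular distance δ = d/R = 859597 / 6371000 = 0.134923 rad.
Converting: φ₁ = -0.990754 rad, θ = 4.468043 rad.
Applying the spherical law of cosines for sides, sin φ₂ = sin φ₁ cos δ + cos φ₁ sin δ cos θ = -0.846672, so φ₂ = -57.852°.
For the longitude increment, Δλ = atan2( sin θ sin δ cos φ₁, cos δ − sin φ₁ sin φ₂ ) = atan2(-0.071532, 0.282722) = -14.199°.
λ₂ = -65.037° + -14.199° = -79.236°.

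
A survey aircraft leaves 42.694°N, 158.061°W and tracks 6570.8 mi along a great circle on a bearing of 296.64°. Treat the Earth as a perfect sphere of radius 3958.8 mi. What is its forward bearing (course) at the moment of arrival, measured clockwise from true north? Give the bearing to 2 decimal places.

final bearing 222.99°

Central angle δ = d/R = 1.659796 rad.
Start latitude φ₁ = 0.745151 rad; initial bearing θ = 5.177345 rad.
Applying the spherical law of cosines for sides, sin φ₂ = sin φ₁ cos δ + cos φ₁ sin δ cos θ = 0.267981, so φ₂ = 15.544°.
Δλ = atan2( sin θ sin δ cos φ₁ , cos δ − sin φ₁ sin φ₂ ) = atan2(-0.654360, -0.270596) = -1.962909 rad = -112.466°.
λ₂ = -158.061° + -112.466° = -270.527°, normalized to (−180°, 180°] → 89.473°.
The forward bearing on arrival equals the back-azimuth from the destination plus 180°.
Back-azimuth from P₂ (15.54°, 89.47°) to P₁ (42.69°, -158.06°), with Δλ' = λ₁ − λ₂ = -247.53°: atan2( sin Δλ' cos φ₁ , cos φ₂ sin φ₁ − sin φ₂ cos φ₁ cos Δλ' ) = 42.99°.
Final bearing = (42.99° + 180°) mod 360° = 222.99°.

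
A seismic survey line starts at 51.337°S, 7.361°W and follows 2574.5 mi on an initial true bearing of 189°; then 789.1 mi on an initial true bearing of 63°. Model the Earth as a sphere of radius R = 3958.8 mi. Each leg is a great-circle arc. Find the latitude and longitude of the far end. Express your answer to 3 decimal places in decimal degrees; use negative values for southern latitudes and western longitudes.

latitude -75.106°, longitude -36.279°

Apply the spherical direct solution leg by leg, carrying full precision between legs.
Leg 1: from (-51.337°, -7.361°), δ = 2574.5/3958.8 = 0.650323 rad, θ = 189° → φ = -84.293°, λ = -79.625°.
Leg 2: from (-84.293°, -79.625°), δ = 789.1/3958.8 = 0.199328 rad, θ = 63° → φ = -75.106°, λ = -36.279°.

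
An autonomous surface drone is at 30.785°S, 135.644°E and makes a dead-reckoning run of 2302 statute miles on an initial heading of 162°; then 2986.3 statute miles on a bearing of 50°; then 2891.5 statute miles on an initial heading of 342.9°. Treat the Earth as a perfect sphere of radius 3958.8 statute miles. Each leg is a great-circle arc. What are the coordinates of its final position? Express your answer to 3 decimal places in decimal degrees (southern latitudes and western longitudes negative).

Apply the spherical direct solution leg by leg, carrying full precision between legs.
Leg 1: from (-30.785°, 135.644°), δ = 2302/3958.8 = 0.581489 rad, θ = 162° → φ = -61.220°, λ = 156.287°.
Leg 2: from (-61.220°, 156.287°), δ = 2986.3/3958.8 = 0.754345 rad, θ = 50° → φ = -25.263°, λ = -168.257°.
Leg 3: from (-25.263°, -168.257°), δ = 2891.5/3958.8 = 0.730398 rad, θ = 342.9° → φ = 14.997°, λ = -179.974°.

latitude 14.997°, longitude -179.974°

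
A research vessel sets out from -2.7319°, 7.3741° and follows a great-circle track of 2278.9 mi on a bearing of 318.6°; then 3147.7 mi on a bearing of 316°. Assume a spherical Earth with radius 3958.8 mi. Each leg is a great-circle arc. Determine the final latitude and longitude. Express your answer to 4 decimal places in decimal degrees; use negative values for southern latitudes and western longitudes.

latitude 47.3204°, longitude -62.4242°

Apply the spherical direct solution leg by leg, carrying full precision between legs.
Leg 1: from (-2.7319°, 7.3741°), δ = 2278.9/3958.8 = 0.575654 rad, θ = 318.6° → φ = 21.5864°, λ = -15.4039°.
Leg 2: from (21.5864°, -15.4039°), δ = 3147.7/3958.8 = 0.795115 rad, θ = 316° → φ = 47.3204°, λ = -62.4242°.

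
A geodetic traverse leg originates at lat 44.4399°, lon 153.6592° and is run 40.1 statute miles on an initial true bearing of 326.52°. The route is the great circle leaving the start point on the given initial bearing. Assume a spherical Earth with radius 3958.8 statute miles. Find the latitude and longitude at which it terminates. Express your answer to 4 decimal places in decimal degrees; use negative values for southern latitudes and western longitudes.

Angular distance δ = d/R = 40.1 / 3958.8 = 0.010129 rad.
With φ₁ = 44.4399° = 0.775623 rad and θ = 326.52° = 5.698849 rad:
Destination latitude: φ₂ = arcsin( sin φ₁ cos δ + cos φ₁ sin δ cos θ ) = arcsin(0.706157) = 44.9231°.
Δλ = atan2( sin θ sin δ cos φ₁ , cos δ − sin φ₁ sin φ₂ ) = atan2(-0.003990, 0.505525) = -0.007892 rad = -0.4522°.
λ₂ = λ₁ + Δλ = 153.2070°.

latitude 44.9231°, longitude 153.2070°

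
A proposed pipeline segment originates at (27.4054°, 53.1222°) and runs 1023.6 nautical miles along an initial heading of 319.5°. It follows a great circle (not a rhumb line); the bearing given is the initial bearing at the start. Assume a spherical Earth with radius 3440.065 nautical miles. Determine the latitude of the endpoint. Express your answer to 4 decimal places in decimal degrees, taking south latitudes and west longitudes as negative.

The arc subtends δ = 1023.6/3440.065 = 0.297553 rad at the centre.
With φ₁ = 27.4054° = 0.478314 rad and θ = 319.5° = 5.576327 rad:
Destination latitude: φ₂ = arcsin( sin φ₁ cos δ + cos φ₁ sin δ cos θ ) = arcsin(0.637974) = 39.6409°.
For the longitude increment, Δλ = atan2( sin θ sin δ cos φ₁, cos δ − sin φ₁ sin φ₂ ) = atan2(-0.169037, 0.662408) = -14.3155°.
Hence λ₂ = 53.1222° + -14.3155° = 38.8067°.

latitude 39.6409°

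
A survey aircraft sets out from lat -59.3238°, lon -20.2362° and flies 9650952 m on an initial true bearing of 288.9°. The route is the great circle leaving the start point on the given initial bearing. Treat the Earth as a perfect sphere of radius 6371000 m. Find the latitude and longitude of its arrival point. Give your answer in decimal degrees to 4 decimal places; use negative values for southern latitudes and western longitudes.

δ = 9650952/6371000 = 1.514825 rad (86.7931°).
Start latitude φ₁ = -1.035396 rad; initial bearing θ = 5.042256 rad.
Applying the spherical law of cosines for sides, sin φ₂ = sin φ₁ cos δ + cos φ₁ sin δ cos θ = 0.116886, so φ₂ = 6.7124°.
Δλ = atan2( sin θ sin δ cos φ₁ , cos δ − sin φ₁ sin φ₂ ) = atan2(-0.481923, 0.156471) = -1.256854 rad = -72.0124°.
λ₂ = λ₁ + Δλ = -92.2486°.

latitude 6.7124°, longitude -92.2486°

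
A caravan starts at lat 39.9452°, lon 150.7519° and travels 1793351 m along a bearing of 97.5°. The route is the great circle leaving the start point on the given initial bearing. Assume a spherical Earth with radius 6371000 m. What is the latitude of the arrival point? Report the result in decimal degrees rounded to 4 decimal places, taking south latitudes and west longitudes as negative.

latitude 36.0852°

Central angle δ = d/R = 0.281487 rad.
Start latitude φ₁ = 0.697175 rad; initial bearing θ = 1.701696 rad.
Destination latitude: φ₂ = arcsin( sin φ₁ cos δ + cos φ₁ sin δ cos θ ) = arcsin(0.588988) = 36.0852°.
Δλ = atan2( sin θ sin δ cos φ₁ , cos δ − sin φ₁ sin φ₂ ) = atan2(0.211144, 0.582481) = 0.347758 rad = 19.9251°.
Hence λ₂ = 150.7519° + 19.9251° = 170.6770°.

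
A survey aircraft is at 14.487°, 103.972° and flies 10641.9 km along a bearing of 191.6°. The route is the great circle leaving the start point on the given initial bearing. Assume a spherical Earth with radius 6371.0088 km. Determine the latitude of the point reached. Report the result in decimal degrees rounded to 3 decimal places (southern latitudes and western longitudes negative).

Angular distance δ = d/R = 10641.9 / 6371.0088 = 1.670363 rad.
With φ₁ = 14.487° = 0.252846 rad and θ = 191.6° = 3.344051 rad:
sin φ₂ = sin φ₁ cos δ + cos φ₁ sin δ cos θ = (0.250160)(-0.099403) + (0.968204)(0.995047)(-0.979575) = -0.968598
φ₂ = asin(-0.968598) = -1.319530 rad = -75.604°.
Then Δλ = atan2(-0.193720, 0.142902) = -0.935231 rad, from sin θ sin δ cos φ₁ over cos δ − sin φ₁ sin φ₂.
λ₂ = λ₁ + Δλ = 50.387°.

latitude -75.604°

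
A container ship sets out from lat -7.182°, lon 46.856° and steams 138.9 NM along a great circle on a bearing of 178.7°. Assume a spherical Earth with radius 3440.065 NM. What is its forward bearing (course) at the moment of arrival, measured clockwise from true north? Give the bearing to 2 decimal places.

final bearing 178.69°

Angular distance δ = d/R = 138.9 / 3440.065 = 0.040377 rad.
With φ₁ = -7.182° = -0.125350 rad and θ = 178.7° = 3.118903 rad:
Destination latitude: φ₂ = arcsin( sin φ₁ cos δ + cos φ₁ sin δ cos θ ) = arcsin(-0.164959) = -9.495°.
Δλ = atan2( sin θ sin δ cos φ₁ , cos δ − sin φ₁ sin φ₂ ) = atan2(0.000909, 0.978562) = 0.000929 rad = 0.053°.
Hence λ₂ = 46.856° + 0.053° = 46.909°.
The forward bearing on arrival equals the back-azimuth from the destination plus 180°.
Back-azimuth from P₂ (-9.49°, 46.91°) to P₁ (-7.18°, 46.86°), with Δλ' = λ₁ − λ₂ = -0.05°: atan2( sin Δλ' cos φ₁ , cos φ₂ sin φ₁ − sin φ₂ cos φ₁ cos Δλ' ) = 358.69°.
Final bearing = (358.69° + 180°) mod 360° = 178.69°.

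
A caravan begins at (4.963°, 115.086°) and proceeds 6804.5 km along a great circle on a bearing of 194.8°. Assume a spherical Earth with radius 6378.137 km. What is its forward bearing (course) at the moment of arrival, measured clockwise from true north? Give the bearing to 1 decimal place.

final bearing 205.2°

The arc subtends δ = 6804.5/6378.137 = 1.066848 rad at the centre.
Converting: φ₁ = 0.086621 rad, θ = 3.399901 rad.
sin φ₂ = sin φ₁ cos δ + cos φ₁ sin δ cos θ = (0.086512)(0.482887) + (0.996251)(0.875683)(-0.966823) = -0.801680
φ₂ = asin(-0.801680) = -0.930101 rad = -53.291°.
Δλ = atan2( sin θ sin δ cos φ₁ , cos δ − sin φ₁ sin φ₂ ) = atan2(-0.222851, 0.552242) = -0.383553 rad = -21.976°.
λ₂ = 115.086° + -21.976° = 93.110°.
The forward bearing on arrival equals the back-azimuth from the destination plus 180°.
Back-azimuth from P₂ (-53.3°, 93.1°) to P₁ (5.0°, 115.1°), with Δλ' = λ₁ − λ₂ = 22.0°: atan2( sin Δλ' cos φ₁ , cos φ₂ sin φ₁ − sin φ₂ cos φ₁ cos Δλ' ) = 25.2°.
Final bearing = (25.2° + 180°) mod 360° = 205.2°.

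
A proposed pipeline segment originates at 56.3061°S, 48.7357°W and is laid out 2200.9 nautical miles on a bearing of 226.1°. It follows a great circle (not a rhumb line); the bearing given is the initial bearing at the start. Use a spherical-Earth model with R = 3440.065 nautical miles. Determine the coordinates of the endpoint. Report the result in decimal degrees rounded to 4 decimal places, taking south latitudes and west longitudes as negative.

latitude -63.7817°, longitude -125.5728°

The arc subtends δ = 2200.9/3440.065 = 0.639784 rad at the centre.
Converting: φ₁ = -0.982727 rad, θ = 3.946189 rad.
Applying the spherical law of cosines for sides, sin φ₂ = sin φ₁ cos δ + cos φ₁ sin δ cos θ = -0.897117, so φ₂ = -63.7817°.
Then Δλ = atan2(-0.238648, 0.055811) = -1.341061 rad, from sin θ sin δ cos φ₁ over cos δ − sin φ₁ sin φ₂.
λ₂ = -48.7357° + -76.8371° = -125.5728°.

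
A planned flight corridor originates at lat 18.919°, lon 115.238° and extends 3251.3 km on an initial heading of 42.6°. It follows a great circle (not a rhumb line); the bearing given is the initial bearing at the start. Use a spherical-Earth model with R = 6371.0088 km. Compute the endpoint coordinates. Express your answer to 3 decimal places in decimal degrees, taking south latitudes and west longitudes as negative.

Angular distance δ = d/R = 3251.3 / 6371.0088 = 0.510327 rad.
With φ₁ = 18.919° = 0.330199 rad and θ = 42.6° = 0.743510 rad:
Destination latitude: φ₂ = arcsin( sin φ₁ cos δ + cos φ₁ sin δ cos θ ) = arcsin(0.623051) = 38.539°.
Then Δλ = atan2(0.312768, 0.670572) = 0.436424 rad, from sin θ sin δ cos φ₁ over cos δ − sin φ₁ sin φ₂.
λ₂ = λ₁ + Δλ = 140.243°.

latitude 38.539°, longitude 140.243°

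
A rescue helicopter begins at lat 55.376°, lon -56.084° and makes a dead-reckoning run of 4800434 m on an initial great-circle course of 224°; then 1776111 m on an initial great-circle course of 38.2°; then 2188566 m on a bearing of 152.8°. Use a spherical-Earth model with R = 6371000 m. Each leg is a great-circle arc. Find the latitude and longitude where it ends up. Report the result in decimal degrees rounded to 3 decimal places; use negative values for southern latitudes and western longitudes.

Apply the spherical direct solution leg by leg, carrying full precision between legs.
Leg 1: from (55.376°, -56.084°), δ = 4800434/6371000 = 0.753482 rad, θ = 224° → φ = 18.694°, λ = -86.199°.
Leg 2: from (18.694°, -86.199°), δ = 1776111/6371000 = 0.278781 rad, θ = 38.2° → φ = 30.863°, λ = -74.765°.
Leg 3: from (30.863°, -74.765°), δ = 2188566/6371000 = 0.343520 rad, θ = 152.8° → φ = 13.054°, λ = -65.672°.

latitude 13.054°, longitude -65.672°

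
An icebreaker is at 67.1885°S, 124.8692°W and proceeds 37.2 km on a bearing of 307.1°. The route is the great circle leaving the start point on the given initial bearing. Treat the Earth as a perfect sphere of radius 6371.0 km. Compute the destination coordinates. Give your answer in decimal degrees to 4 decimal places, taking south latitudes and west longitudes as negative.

latitude -66.9852°, longitude -125.5517°

δ = 37.2/6371 = 0.005839 rad (0.3345°).
Converting: φ₁ = -1.172661 rad, θ = 5.359906 rad.
Applying the spherical law of cosines for sides, sin φ₂ = sin φ₁ cos δ + cos φ₁ sin δ cos θ = -0.920404, so φ₂ = -66.9852°.
For the longitude increment, Δλ = atan2( sin θ sin δ cos φ₁, cos δ − sin φ₁ sin φ₂ ) = atan2(-0.001806, 0.151568) = -0.6825°.
λ₂ = λ₁ + Δλ = -125.5517°.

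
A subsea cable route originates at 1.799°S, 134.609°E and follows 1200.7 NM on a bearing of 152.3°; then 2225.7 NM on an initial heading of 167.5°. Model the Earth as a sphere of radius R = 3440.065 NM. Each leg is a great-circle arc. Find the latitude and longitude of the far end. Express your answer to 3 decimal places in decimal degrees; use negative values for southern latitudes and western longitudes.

latitude -55.096°, longitude 157.492°

Apply the spherical direct solution leg by leg, carrying full precision between legs.
Leg 1: from (-1.799°, 134.609°), δ = 1200.7/3440.065 = 0.349034 rad, θ = 152.3° → φ = -19.399°, λ = 144.312°.
Leg 2: from (-19.399°, 144.312°), δ = 2225.7/3440.065 = 0.646994 rad, θ = 167.5° → φ = -55.096°, λ = 157.492°.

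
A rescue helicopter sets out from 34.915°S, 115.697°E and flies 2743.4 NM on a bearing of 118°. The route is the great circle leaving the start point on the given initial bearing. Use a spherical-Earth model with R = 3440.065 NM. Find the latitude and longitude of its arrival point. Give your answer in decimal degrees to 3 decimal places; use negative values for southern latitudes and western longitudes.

δ = 2743.4/3440.065 = 0.797485 rad (45.6925°).
Converting: φ₁ = -0.609382 rad, θ = 2.059489 rad.
sin φ₂ = sin φ₁ cos δ + cos φ₁ sin δ cos θ = (-0.572361)(0.698509) + (0.820002)(0.715602)(-0.469472) = -0.675282
φ₂ = asin(-0.675282) = -0.741347 rad = -42.476°.
For the longitude increment, Δλ = atan2( sin θ sin δ cos φ₁, cos δ − sin φ₁ sin φ₂ ) = atan2(0.518109, 0.312004) = 58.944°.
λ₂ = 115.697° + 58.944° = 174.641°.

latitude -42.476°, longitude 174.641°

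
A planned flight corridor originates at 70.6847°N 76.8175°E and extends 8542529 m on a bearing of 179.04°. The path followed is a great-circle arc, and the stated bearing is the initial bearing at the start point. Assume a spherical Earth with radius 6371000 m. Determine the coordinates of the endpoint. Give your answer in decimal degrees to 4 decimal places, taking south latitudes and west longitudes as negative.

latitude -6.1375°, longitude 77.7576°

δ = 8542529/6371000 = 1.340846 rad (76.8248°).
Start latitude φ₁ = 1.233681 rad; initial bearing θ = 3.124837 rad.
Destination latitude: φ₂ = arcsin( sin φ₁ cos δ + cos φ₁ sin δ cos θ ) = arcsin(-0.106915) = -6.1375°.
Δλ = atan2( sin θ sin δ cos φ₁ , cos δ − sin φ₁ sin φ₂ ) = atan2(0.005396, 0.328826) = 0.016408 rad = 0.9401°.
Hence λ₂ = 76.8175° + 0.9401° = 77.7576°.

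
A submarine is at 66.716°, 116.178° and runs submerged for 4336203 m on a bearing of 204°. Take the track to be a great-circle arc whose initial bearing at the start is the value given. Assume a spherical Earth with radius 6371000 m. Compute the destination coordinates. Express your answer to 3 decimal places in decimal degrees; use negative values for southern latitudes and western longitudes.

latitude 29.121°, longitude 99.141°

Central angle δ = d/R = 0.680616 rad.
Start latitude φ₁ = 1.164414 rad; initial bearing θ = 3.560472 rad.
Destination latitude: φ₂ = arcsin( sin φ₁ cos δ + cos φ₁ sin δ cos θ ) = arcsin(0.486650) = 29.121°.
Δλ = atan2( sin θ sin δ cos φ₁ , cos δ − sin φ₁ sin φ₂ ) = atan2(-0.101173, 0.330170) = -0.297344 rad = -17.037°.
λ₂ = 116.178° + -17.037° = 99.141°.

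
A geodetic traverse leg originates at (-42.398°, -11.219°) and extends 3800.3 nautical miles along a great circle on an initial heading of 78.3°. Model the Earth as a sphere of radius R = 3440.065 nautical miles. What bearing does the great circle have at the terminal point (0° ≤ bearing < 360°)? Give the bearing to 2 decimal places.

Central angle δ = d/R = 1.104717 rad.
Start latitude φ₁ = -0.739985 rad; initial bearing θ = 1.366593 rad.
sin φ₂ = sin φ₁ cos δ + cos φ₁ sin δ cos θ = (-0.674277)(0.449387) + (0.738479)(0.893337)(0.202787) = -0.169230
φ₂ = asin(-0.169230) = -0.170048 rad = -9.743°.
Then Δλ = atan2(0.646004, 0.335279) = 1.092061 rad, from sin θ sin δ cos φ₁ over cos δ − sin φ₁ sin φ₂.
λ₂ = -11.219° + 62.570° = 51.351°.
The forward bearing on arrival equals the back-azimuth from the destination plus 180°.
Back-azimuth from P₂ (-9.74°, 51.35°) to P₁ (-42.40°, -11.22°), with Δλ' = λ₁ − λ₂ = -62.57°: atan2( sin Δλ' cos φ₁ , cos φ₂ sin φ₁ − sin φ₂ cos φ₁ cos Δλ' ) = 227.20°.
Final bearing = (227.20° + 180°) mod 360° = 47.20°.

final bearing 47.20°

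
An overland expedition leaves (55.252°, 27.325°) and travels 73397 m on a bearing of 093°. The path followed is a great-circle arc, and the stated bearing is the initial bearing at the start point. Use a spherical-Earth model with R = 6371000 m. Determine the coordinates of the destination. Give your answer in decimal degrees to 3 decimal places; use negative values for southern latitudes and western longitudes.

The arc subtends δ = 73397/6371000 = 0.011520 rad at the centre.
Converting: φ₁ = 0.964329 rad, θ = 1.623156 rad.
Destination latitude: φ₂ = arcsin( sin φ₁ cos δ + cos φ₁ sin δ cos θ ) = arcsin(0.821269) = 55.212°.
Δλ = atan2( sin θ sin δ cos φ₁ , cos δ − sin φ₁ sin φ₂ ) = atan2(0.006557, 0.325124) = 0.020165 rad = 1.155°.
λ₂ = λ₁ + Δλ = 28.480°.

latitude 55.212°, longitude 28.480°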